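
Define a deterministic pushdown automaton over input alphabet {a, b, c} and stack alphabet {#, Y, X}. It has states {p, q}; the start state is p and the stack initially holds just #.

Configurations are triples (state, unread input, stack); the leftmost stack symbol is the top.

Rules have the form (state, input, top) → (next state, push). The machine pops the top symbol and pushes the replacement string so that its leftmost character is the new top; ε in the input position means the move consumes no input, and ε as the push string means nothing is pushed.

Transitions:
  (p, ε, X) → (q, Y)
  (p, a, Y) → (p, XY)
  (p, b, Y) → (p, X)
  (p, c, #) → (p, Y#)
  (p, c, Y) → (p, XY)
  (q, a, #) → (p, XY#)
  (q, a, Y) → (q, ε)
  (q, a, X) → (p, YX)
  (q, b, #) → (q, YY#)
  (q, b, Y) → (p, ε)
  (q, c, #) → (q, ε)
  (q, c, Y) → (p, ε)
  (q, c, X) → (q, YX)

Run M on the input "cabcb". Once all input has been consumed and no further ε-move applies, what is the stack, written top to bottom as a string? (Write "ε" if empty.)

(p, cabcb, #) ⊢ (p, abcb, Y#) ⊢ (p, bcb, XY#) ⊢ (q, bcb, YY#) ⊢ (p, cb, Y#) ⊢ (p, b, XY#) ⊢ (q, b, YY#) ⊢ (p, ε, Y#)
All input consumed in state p with stack Y#.

Y#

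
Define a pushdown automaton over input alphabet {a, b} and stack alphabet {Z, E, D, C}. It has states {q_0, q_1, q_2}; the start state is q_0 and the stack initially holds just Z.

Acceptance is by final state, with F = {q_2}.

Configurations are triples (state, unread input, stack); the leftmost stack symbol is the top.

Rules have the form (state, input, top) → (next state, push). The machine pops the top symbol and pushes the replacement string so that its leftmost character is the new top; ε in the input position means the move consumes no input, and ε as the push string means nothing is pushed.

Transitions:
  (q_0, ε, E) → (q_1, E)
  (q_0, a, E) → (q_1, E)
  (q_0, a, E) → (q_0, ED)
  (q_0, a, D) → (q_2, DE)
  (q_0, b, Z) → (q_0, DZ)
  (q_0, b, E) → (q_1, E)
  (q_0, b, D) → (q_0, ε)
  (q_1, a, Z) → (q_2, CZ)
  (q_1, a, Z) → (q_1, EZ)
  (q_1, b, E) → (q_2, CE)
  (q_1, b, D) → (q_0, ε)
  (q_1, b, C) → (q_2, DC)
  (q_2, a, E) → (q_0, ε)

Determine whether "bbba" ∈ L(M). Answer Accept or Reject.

Accept

One accepting computation: (q_0, bbba, Z) ⊢ (q_0, bba, DZ) ⊢ (q_0, ba, Z) ⊢ (q_0, a, DZ) ⊢ (q_2, ε, DEZ)
All input consumed and state q_2 ∈ F.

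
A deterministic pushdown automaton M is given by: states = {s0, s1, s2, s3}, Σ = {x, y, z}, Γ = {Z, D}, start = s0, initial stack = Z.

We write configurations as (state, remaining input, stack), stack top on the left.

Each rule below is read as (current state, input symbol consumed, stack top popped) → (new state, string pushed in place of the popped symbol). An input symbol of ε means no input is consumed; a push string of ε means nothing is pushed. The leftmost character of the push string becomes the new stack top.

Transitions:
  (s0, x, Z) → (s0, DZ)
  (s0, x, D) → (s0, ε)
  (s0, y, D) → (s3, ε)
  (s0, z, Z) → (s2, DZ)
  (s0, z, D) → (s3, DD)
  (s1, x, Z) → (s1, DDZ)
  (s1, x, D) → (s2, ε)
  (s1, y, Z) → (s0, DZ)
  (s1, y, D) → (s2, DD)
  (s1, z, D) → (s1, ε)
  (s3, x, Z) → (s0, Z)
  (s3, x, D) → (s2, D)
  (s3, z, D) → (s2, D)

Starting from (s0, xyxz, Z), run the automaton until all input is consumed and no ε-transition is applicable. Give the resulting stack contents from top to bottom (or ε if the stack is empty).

(s0, xyxz, Z) ⊢ (s0, yxz, DZ) ⊢ (s3, xz, Z) ⊢ (s0, z, Z) ⊢ (s2, ε, DZ)
All input consumed in state s2 with stack DZ.

DZ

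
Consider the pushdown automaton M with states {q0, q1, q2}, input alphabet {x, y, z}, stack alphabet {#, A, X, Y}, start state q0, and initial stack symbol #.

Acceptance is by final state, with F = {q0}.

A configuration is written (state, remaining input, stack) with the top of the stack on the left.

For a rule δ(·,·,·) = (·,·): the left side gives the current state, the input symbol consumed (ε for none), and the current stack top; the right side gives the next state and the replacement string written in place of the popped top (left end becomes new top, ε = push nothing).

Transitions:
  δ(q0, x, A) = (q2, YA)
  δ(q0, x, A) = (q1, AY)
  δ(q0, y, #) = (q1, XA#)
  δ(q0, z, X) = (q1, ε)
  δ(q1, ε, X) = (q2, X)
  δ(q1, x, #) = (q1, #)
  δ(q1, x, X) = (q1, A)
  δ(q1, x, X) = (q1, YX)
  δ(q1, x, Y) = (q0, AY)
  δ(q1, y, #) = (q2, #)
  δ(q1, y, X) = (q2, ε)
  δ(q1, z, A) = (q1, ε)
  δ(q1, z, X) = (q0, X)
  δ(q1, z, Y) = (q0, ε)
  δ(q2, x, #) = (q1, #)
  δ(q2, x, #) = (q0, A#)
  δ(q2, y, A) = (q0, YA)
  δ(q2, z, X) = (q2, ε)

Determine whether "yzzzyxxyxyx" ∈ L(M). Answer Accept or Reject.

One accepting computation: (q0, yzzzyxxyxyx, #) ⊢ (q1, zzzyxxyxyx, XA#) ⊢ (q0, zzyxxyxyx, XA#) ⊢ (q1, zyxxyxyx, A#) ⊢ (q1, yxxyxyx, #) ⊢ (q2, xxyxyx, #) ⊢ (q1, xyxyx, #) ⊢ (q1, yxyx, #) ⊢ (q2, xyx, #) ⊢ (q1, yx, #) ⊢ (q2, x, #) ⊢ (q0, ε, A#)
All input consumed and state q0 ∈ F.

Accept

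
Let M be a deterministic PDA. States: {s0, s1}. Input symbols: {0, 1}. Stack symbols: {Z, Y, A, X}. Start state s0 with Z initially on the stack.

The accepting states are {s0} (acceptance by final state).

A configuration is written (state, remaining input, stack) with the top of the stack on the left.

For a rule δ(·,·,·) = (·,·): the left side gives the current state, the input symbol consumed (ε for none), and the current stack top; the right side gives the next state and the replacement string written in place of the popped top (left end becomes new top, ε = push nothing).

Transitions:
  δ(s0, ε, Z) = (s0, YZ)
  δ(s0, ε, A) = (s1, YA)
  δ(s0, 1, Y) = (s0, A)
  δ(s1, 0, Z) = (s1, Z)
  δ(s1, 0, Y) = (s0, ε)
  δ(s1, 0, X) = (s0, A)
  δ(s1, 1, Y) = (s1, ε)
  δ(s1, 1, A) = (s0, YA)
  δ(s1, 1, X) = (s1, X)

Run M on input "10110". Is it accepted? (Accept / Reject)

(s0, 10110, Z)
  ε-move, top Z: go to s0, push YZ → (s0, 10110, YZ)
  read 1, top Y: go to s0, push A → (s0, 0110, AZ)
  ε-move, top A: go to s1, push YA → (s1, 0110, YAZ)
  read 0, top Y: go to s0, push ε → (s0, 110, AZ)
  ε-move, top A: go to s1, push YA → (s1, 110, YAZ)
  read 1, top Y: go to s1, push ε → (s1, 10, AZ)
  read 1, top A: go to s0, push YA → (s0, 0, YAZ)
No transition applies at (s0, 0, YAZ); input not fully consumed.

Reject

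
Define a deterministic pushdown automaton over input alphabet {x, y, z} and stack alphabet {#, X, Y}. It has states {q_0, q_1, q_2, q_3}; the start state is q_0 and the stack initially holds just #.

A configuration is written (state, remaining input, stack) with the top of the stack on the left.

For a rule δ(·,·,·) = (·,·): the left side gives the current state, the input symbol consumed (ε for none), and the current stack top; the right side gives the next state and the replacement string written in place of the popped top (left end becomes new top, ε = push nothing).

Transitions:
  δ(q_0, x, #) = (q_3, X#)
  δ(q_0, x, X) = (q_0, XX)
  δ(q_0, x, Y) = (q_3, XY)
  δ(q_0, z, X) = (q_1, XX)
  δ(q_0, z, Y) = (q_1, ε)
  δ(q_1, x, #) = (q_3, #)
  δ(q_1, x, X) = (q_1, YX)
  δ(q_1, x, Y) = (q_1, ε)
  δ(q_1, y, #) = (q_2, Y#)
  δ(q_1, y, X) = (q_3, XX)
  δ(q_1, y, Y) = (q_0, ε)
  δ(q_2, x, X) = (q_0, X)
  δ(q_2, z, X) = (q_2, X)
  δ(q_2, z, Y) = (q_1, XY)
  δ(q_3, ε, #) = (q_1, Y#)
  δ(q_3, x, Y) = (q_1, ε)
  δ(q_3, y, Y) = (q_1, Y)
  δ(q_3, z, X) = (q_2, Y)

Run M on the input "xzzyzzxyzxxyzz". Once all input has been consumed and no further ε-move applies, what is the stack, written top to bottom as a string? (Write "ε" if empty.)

XYXXYXY#

(q_0, xzzyzzxyzxxyzz, #)
  read x, top #: go to q_3, push X# → (q_3, zzyzzxyzxxyzz, X#)
  read z, top X: go to q_2, push Y → (q_2, zyzzxyzxxyzz, Y#)
  read z, top Y: go to q_1, push XY → (q_1, yzzxyzxxyzz, XY#)
  read y, top X: go to q_3, push XX → (q_3, zzxyzxxyzz, XXY#)
  read z, top X: go to q_2, push Y → (q_2, zxyzxxyzz, YXY#)
  read z, top Y: go to q_1, push XY → (q_1, xyzxxyzz, XYXY#)
  read x, top X: go to q_1, push YX → (q_1, yzxxyzz, YXYXY#)
  read y, top Y: go to q_0, push ε → (q_0, zxxyzz, XYXY#)
  read z, top X: go to q_1, push XX → (q_1, xxyzz, XXYXY#)
  read x, top X: go to q_1, push YX → (q_1, xyzz, YXXYXY#)
  read x, top Y: go to q_1, push ε → (q_1, yzz, XXYXY#)
  read y, top X: go to q_3, push XX → (q_3, zz, XXXYXY#)
  read z, top X: go to q_2, push Y → (q_2, z, YXXYXY#)
  read z, top Y: go to q_1, push XY → (q_1, ε, XYXXYXY#)
All input consumed in state q_1 with stack XYXXYXY#.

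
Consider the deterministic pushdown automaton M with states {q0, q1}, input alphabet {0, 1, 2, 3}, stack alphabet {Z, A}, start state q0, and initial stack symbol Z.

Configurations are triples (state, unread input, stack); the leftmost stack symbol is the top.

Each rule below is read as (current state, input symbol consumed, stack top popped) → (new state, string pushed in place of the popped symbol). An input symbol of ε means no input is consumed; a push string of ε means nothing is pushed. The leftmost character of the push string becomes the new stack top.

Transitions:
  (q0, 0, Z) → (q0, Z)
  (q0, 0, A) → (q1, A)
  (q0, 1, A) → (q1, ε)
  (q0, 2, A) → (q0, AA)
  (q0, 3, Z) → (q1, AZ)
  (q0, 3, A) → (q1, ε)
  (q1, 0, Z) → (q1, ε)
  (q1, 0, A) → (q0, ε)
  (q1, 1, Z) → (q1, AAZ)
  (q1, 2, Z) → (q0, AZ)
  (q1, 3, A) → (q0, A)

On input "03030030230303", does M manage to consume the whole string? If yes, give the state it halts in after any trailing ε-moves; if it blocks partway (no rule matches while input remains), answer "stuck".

(q0, 03030030230303, Z)
  read 0, top Z: go to q0, push Z → (q0, 3030030230303, Z)
  read 3, top Z: go to q1, push AZ → (q1, 030030230303, AZ)
  read 0, top A: go to q0, push ε → (q0, 30030230303, Z)
  read 3, top Z: go to q1, push AZ → (q1, 0030230303, AZ)
  read 0, top A: go to q0, push ε → (q0, 030230303, Z)
  read 0, top Z: go to q0, push Z → (q0, 30230303, Z)
  read 3, top Z: go to q1, push AZ → (q1, 0230303, AZ)
  read 0, top A: go to q0, push ε → (q0, 230303, Z)
No transition for (q0, 2, top Z); M blocks with input 230303 remaining.

stuck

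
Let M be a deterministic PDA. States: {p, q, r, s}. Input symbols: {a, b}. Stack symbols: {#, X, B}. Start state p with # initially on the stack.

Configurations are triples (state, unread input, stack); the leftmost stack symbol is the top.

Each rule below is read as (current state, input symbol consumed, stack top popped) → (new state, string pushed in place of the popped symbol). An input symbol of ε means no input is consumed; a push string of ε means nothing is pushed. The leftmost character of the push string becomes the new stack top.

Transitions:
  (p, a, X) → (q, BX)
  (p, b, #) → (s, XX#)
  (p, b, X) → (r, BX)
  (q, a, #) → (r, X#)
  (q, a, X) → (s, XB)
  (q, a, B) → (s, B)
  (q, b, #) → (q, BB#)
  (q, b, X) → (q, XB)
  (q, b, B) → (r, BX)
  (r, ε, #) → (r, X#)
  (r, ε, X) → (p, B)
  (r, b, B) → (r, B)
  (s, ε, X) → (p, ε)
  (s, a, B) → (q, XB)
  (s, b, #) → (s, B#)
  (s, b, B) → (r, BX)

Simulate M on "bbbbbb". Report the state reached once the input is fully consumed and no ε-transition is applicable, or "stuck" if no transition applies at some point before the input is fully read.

(p, bbbbbb, #)
  read b, top #: go to s, push XX# → (s, bbbbb, XX#)
  ε-move, top X: go to p, push ε → (p, bbbbb, X#)
  read b, top X: go to r, push BX → (r, bbbb, BX#)
  read b, top B: go to r, push B → (r, bbb, BX#)
  read b, top B: go to r, push B → (r, bb, BX#)
  read b, top B: go to r, push B → (r, b, BX#)
  read b, top B: go to r, push B → (r, ε, BX#)
All input consumed; M is in state r.

r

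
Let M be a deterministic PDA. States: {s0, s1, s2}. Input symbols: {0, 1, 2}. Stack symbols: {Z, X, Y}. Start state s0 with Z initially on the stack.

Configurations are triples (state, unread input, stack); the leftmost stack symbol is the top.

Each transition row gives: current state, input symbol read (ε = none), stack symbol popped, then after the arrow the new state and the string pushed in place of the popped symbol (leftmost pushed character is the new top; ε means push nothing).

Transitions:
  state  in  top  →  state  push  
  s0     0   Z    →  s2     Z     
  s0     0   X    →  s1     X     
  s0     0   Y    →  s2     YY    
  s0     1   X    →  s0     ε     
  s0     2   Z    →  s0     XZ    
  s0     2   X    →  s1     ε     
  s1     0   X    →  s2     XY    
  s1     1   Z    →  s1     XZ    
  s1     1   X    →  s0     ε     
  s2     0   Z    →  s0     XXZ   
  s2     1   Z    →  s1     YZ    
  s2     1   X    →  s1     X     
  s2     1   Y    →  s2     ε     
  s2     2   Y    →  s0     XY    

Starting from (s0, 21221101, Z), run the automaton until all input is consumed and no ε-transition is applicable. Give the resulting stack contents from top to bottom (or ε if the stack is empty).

YZ

(s0, 21221101, Z) ⊢ (s0, 1221101, XZ) ⊢ (s0, 221101, Z) ⊢ (s0, 21101, XZ) ⊢ (s1, 1101, Z) ⊢ (s1, 101, XZ) ⊢ (s0, 01, Z) ⊢ (s2, 1, Z) ⊢ (s1, ε, YZ)
All input consumed in state s1 with stack YZ.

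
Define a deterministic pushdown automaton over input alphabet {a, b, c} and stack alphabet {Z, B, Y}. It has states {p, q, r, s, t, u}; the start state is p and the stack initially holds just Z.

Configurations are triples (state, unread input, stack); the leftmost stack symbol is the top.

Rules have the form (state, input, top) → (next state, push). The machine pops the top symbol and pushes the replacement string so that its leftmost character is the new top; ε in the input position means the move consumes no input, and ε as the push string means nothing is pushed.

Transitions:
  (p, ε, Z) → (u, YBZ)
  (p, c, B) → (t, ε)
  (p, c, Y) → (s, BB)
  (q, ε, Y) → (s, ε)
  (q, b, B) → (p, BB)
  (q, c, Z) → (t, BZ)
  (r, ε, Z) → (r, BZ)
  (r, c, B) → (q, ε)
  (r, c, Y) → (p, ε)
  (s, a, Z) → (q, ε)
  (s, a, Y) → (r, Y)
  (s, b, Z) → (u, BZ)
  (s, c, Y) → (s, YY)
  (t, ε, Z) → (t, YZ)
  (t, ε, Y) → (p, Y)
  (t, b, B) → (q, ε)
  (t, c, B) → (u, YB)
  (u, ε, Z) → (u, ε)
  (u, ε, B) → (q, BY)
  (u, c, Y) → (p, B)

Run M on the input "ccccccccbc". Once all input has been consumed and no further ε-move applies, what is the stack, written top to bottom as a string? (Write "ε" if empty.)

(p, ccccccccbc, Z) ⊢ (u, ccccccccbc, YBZ) ⊢ (p, cccccccbc, BBZ) ⊢ (t, ccccccbc, BZ) ⊢ (u, cccccbc, YBZ) ⊢ (p, ccccbc, BBZ) ⊢ (t, cccbc, BZ) ⊢ (u, ccbc, YBZ) ⊢ (p, cbc, BBZ) ⊢ (t, bc, BZ) ⊢ (q, c, Z) ⊢ (t, ε, BZ)
All input consumed in state t with stack BZ.

BZ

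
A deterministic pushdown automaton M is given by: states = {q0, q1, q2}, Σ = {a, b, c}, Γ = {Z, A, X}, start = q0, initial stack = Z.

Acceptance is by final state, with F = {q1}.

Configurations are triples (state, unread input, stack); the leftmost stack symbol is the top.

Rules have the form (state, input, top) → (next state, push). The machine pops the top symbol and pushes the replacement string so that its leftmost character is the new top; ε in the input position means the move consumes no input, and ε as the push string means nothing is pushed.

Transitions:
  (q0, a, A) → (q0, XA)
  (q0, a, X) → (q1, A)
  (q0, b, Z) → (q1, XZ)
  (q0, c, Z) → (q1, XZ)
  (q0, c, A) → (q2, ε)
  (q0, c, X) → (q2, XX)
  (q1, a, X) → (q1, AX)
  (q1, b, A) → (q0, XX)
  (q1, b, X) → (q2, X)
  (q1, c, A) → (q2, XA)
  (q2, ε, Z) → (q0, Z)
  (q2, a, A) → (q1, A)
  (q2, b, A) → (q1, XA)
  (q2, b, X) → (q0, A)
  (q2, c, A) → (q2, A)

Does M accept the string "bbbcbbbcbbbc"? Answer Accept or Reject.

(q0, bbbcbbbcbbbc, Z)
  read b, top Z: go to q1, push XZ → (q1, bbcbbbcbbbc, XZ)
  read b, top X: go to q2, push X → (q2, bcbbbcbbbc, XZ)
  read b, top X: go to q0, push A → (q0, cbbbcbbbc, AZ)
  read c, top A: go to q2, push ε → (q2, bbbcbbbc, Z)
  ε-move, top Z: go to q0, push Z → (q0, bbbcbbbc, Z)
  read b, top Z: go to q1, push XZ → (q1, bbcbbbc, XZ)
  read b, top X: go to q2, push X → (q2, bcbbbc, XZ)
  read b, top X: go to q0, push A → (q0, cbbbc, AZ)
  read c, top A: go to q2, push ε → (q2, bbbc, Z)
  ε-move, top Z: go to q0, push Z → (q0, bbbc, Z)
  read b, top Z: go to q1, push XZ → (q1, bbc, XZ)
  read b, top X: go to q2, push X → (q2, bc, XZ)
  read b, top X: go to q0, push A → (q0, c, AZ)
  read c, top A: go to q2, push ε → (q2, ε, Z)
  ε-move, top Z: go to q0, push Z → (q0, ε, Z)
All input consumed; state q0 ∉ F and no further ε-move applies.

Reject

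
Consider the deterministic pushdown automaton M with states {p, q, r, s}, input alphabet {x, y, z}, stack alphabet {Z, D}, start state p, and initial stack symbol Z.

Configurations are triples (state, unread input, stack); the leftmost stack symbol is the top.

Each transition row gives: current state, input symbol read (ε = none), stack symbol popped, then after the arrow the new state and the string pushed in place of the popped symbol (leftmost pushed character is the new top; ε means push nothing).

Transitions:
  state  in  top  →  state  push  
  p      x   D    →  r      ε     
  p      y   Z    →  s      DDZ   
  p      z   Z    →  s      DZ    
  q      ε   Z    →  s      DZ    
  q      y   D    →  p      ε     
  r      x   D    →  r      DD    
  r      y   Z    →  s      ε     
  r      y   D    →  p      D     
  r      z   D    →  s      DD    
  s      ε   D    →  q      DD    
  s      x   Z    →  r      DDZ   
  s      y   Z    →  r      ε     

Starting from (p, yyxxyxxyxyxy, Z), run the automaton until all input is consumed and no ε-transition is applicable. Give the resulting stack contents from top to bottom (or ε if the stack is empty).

(p, yyxxyxxyxyxy, Z) ⊢ (s, yxxyxxyxyxy, DDZ) ⊢ (q, yxxyxxyxyxy, DDDZ) ⊢ (p, xxyxxyxyxy, DDZ) ⊢ (r, xyxxyxyxy, DZ) ⊢ (r, yxxyxyxy, DDZ) ⊢ (p, xxyxyxy, DDZ) ⊢ (r, xyxyxy, DZ) ⊢ (r, yxyxy, DDZ) ⊢ (p, xyxy, DDZ) ⊢ (r, yxy, DZ) ⊢ (p, xy, DZ) ⊢ (r, y, Z) ⊢ (s, ε, ε)
All input consumed in state s with stack ε.

ε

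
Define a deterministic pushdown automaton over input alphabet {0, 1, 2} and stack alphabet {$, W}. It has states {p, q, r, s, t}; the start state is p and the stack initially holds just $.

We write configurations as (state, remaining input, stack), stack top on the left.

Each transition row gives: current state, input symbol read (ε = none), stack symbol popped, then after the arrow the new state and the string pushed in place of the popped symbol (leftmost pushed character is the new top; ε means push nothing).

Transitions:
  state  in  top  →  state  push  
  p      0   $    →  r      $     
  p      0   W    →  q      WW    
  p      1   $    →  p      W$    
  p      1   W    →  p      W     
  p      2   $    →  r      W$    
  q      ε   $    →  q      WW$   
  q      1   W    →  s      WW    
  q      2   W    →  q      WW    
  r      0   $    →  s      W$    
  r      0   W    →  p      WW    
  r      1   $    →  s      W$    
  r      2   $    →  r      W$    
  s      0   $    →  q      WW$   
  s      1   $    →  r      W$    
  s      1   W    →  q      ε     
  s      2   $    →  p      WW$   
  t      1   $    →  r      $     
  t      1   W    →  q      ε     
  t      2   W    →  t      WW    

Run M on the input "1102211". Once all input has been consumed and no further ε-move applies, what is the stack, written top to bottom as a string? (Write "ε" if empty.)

WWWW$

(p, 1102211, $) ⊢ (p, 102211, W$) ⊢ (p, 02211, W$) ⊢ (q, 2211, WW$) ⊢ (q, 211, WWW$) ⊢ (q, 11, WWWW$) ⊢ (s, 1, WWWWW$) ⊢ (q, ε, WWWW$)
All input consumed in state q with stack WWWW$.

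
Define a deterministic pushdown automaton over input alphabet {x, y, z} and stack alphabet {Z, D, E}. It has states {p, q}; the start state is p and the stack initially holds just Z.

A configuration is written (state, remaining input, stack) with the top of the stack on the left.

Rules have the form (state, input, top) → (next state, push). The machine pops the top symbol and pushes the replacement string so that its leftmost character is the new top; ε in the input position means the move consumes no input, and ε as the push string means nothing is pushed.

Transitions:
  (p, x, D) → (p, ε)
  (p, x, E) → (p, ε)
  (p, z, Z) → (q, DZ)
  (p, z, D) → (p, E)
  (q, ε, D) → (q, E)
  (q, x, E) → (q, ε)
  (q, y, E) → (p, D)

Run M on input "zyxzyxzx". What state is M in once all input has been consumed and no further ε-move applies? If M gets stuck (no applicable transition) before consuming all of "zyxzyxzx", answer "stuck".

(p, zyxzyxzx, Z)
  read z, top Z: go to q, push DZ → (q, yxzyxzx, DZ)
  ε-move, top D: go to q, push E → (q, yxzyxzx, EZ)
  read y, top E: go to p, push D → (p, xzyxzx, DZ)
  read x, top D: go to p, push ε → (p, zyxzx, Z)
  read z, top Z: go to q, push DZ → (q, yxzx, DZ)
  ε-move, top D: go to q, push E → (q, yxzx, EZ)
  read y, top E: go to p, push D → (p, xzx, DZ)
  read x, top D: go to p, push ε → (p, zx, Z)
  read z, top Z: go to q, push DZ → (q, x, DZ)
  ε-move, top D: go to q, push E → (q, x, EZ)
  read x, top E: go to q, push ε → (q, ε, Z)
All input consumed; M is in state q.

q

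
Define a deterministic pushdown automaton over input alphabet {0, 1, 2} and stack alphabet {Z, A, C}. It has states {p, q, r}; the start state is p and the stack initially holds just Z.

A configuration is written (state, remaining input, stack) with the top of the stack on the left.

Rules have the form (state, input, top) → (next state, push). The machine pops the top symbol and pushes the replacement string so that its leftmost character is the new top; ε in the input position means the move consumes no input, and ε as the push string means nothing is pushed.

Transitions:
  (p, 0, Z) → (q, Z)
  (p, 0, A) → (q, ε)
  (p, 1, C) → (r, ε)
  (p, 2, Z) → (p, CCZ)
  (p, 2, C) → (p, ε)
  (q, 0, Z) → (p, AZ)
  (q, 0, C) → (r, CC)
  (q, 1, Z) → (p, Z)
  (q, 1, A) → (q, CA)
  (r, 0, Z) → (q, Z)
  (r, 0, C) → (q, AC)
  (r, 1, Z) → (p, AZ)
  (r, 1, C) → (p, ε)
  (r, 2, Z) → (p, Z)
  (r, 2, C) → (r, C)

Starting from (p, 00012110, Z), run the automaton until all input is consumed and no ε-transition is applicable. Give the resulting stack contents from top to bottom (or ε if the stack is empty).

Z

(p, 00012110, Z) ⊢ (q, 0012110, Z) ⊢ (p, 012110, AZ) ⊢ (q, 12110, Z) ⊢ (p, 2110, Z) ⊢ (p, 110, CCZ) ⊢ (r, 10, CZ) ⊢ (p, 0, Z) ⊢ (q, ε, Z)
All input consumed in state q with stack Z.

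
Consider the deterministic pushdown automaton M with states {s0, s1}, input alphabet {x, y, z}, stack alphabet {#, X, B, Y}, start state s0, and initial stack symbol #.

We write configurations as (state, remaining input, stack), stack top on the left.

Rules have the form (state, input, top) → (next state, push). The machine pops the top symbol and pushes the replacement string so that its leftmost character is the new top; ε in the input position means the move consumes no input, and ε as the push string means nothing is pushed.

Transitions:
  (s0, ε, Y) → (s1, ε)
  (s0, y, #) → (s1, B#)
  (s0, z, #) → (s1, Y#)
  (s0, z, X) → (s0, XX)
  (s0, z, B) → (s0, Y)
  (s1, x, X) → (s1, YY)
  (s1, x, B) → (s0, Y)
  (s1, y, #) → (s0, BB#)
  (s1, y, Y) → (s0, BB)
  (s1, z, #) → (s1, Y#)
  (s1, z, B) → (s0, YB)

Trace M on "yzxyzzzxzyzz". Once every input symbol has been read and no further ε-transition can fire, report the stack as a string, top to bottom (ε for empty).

(s0, yzxyzzzxzyzz, #)
  read y, top #: go to s1, push B# → (s1, zxyzzzxzyzz, B#)
  read z, top B: go to s0, push YB → (s0, xyzzzxzyzz, YB#)
  ε-move, top Y: go to s1, push ε → (s1, xyzzzxzyzz, B#)
  read x, top B: go to s0, push Y → (s0, yzzzxzyzz, Y#)
  ε-move, top Y: go to s1, push ε → (s1, yzzzxzyzz, #)
  read y, top #: go to s0, push BB# → (s0, zzzxzyzz, BB#)
  read z, top B: go to s0, push Y → (s0, zzxzyzz, YB#)
  ε-move, top Y: go to s1, push ε → (s1, zzxzyzz, B#)
  read z, top B: go to s0, push YB → (s0, zxzyzz, YB#)
  ε-move, top Y: go to s1, push ε → (s1, zxzyzz, B#)
  read z, top B: go to s0, push YB → (s0, xzyzz, YB#)
  ε-move, top Y: go to s1, push ε → (s1, xzyzz, B#)
  read x, top B: go to s0, push Y → (s0, zyzz, Y#)
  ε-move, top Y: go to s1, push ε → (s1, zyzz, #)
  read z, top #: go to s1, push Y# → (s1, yzz, Y#)
  read y, top Y: go to s0, push BB → (s0, zz, BB#)
  read z, top B: go to s0, push Y → (s0, z, YB#)
  ε-move, top Y: go to s1, push ε → (s1, z, B#)
  read z, top B: go to s0, push YB → (s0, ε, YB#)
  ε-move, top Y: go to s1, push ε → (s1, ε, B#)
All input consumed in state s1 with stack B#.

B#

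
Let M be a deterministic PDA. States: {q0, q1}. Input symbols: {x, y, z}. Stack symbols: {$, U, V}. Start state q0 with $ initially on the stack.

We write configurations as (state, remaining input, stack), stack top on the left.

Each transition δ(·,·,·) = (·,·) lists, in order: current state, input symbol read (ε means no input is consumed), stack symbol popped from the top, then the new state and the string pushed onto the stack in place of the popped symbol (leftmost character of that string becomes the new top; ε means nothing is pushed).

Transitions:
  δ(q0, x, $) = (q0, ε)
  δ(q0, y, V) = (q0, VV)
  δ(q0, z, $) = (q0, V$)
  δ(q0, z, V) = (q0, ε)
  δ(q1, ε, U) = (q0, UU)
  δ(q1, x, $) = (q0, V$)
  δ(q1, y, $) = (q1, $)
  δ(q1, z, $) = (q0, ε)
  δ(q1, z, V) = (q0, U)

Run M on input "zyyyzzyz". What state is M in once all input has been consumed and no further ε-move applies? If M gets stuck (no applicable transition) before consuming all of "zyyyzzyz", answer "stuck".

q0

(q0, zyyyzzyz, $) ⊢ (q0, yyyzzyz, V$) ⊢ (q0, yyzzyz, VV$) ⊢ (q0, yzzyz, VVV$) ⊢ (q0, zzyz, VVVV$) ⊢ (q0, zyz, VVV$) ⊢ (q0, yz, VV$) ⊢ (q0, z, VVV$) ⊢ (q0, ε, VV$)
All input consumed; M is in state q0.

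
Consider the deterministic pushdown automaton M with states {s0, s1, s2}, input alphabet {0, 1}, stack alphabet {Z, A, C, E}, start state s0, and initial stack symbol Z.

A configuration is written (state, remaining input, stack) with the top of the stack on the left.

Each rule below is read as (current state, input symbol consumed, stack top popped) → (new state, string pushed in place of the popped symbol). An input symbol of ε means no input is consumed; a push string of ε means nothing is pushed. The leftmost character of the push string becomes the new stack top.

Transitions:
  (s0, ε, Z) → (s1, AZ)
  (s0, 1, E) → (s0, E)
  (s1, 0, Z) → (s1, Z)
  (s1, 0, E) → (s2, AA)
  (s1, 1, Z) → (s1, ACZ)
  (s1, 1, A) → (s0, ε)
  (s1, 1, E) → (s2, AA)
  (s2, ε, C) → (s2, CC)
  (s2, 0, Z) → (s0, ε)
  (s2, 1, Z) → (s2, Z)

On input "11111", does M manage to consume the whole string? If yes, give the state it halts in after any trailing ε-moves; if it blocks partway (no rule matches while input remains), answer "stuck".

s1

(s0, 11111, Z)
  ε-move, top Z: go to s1, push AZ → (s1, 11111, AZ)
  read 1, top A: go to s0, push ε → (s0, 1111, Z)
  ε-move, top Z: go to s1, push AZ → (s1, 1111, AZ)
  read 1, top A: go to s0, push ε → (s0, 111, Z)
  ε-move, top Z: go to s1, push AZ → (s1, 111, AZ)
  read 1, top A: go to s0, push ε → (s0, 11, Z)
  ε-move, top Z: go to s1, push AZ → (s1, 11, AZ)
  read 1, top A: go to s0, push ε → (s0, 1, Z)
  ε-move, top Z: go to s1, push AZ → (s1, 1, AZ)
  read 1, top A: go to s0, push ε → (s0, ε, Z)
  ε-move, top Z: go to s1, push AZ → (s1, ε, AZ)
All input consumed; M is in state s1.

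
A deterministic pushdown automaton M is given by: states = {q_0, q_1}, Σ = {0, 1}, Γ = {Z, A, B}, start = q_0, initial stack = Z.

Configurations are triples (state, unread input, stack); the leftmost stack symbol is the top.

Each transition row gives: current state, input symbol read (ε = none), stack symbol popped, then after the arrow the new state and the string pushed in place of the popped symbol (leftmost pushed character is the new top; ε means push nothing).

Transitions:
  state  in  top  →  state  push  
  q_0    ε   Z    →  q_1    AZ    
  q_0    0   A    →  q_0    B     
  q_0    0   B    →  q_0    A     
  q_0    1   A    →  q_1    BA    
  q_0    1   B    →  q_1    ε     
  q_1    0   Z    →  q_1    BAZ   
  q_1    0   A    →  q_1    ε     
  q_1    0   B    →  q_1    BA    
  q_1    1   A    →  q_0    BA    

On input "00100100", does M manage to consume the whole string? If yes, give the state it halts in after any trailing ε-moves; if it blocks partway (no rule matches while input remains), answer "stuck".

stuck

(q_0, 00100100, Z) ⊢ (q_1, 00100100, AZ) ⊢ (q_1, 0100100, Z) ⊢ (q_1, 100100, BAZ)
No transition for (q_1, 1, top B); M blocks with input 100100 remaining.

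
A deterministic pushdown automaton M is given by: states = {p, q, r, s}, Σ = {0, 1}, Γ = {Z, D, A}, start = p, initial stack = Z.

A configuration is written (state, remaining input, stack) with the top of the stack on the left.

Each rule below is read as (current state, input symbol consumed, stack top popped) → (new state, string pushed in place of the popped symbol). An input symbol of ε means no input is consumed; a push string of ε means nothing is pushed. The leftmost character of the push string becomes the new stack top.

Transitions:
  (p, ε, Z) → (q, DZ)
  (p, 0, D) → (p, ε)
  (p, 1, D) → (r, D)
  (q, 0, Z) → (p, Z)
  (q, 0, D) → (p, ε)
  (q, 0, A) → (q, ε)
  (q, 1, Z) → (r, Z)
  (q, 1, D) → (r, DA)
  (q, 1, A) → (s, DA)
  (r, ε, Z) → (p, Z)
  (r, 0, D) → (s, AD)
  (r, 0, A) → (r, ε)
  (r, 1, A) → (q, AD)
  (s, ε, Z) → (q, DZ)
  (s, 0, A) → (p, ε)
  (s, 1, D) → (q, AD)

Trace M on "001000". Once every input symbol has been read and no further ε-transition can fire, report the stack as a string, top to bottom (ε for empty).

(p, 001000, Z)
  ε-move, top Z: go to q, push DZ → (q, 001000, DZ)
  read 0, top D: go to p, push ε → (p, 01000, Z)
  ε-move, top Z: go to q, push DZ → (q, 01000, DZ)
  read 0, top D: go to p, push ε → (p, 1000, Z)
  ε-move, top Z: go to q, push DZ → (q, 1000, DZ)
  read 1, top D: go to r, push DA → (r, 000, DAZ)
  read 0, top D: go to s, push AD → (s, 00, ADAZ)
  read 0, top A: go to p, push ε → (p, 0, DAZ)
  read 0, top D: go to p, push ε → (p, ε, AZ)
All input consumed in state p with stack AZ.

AZ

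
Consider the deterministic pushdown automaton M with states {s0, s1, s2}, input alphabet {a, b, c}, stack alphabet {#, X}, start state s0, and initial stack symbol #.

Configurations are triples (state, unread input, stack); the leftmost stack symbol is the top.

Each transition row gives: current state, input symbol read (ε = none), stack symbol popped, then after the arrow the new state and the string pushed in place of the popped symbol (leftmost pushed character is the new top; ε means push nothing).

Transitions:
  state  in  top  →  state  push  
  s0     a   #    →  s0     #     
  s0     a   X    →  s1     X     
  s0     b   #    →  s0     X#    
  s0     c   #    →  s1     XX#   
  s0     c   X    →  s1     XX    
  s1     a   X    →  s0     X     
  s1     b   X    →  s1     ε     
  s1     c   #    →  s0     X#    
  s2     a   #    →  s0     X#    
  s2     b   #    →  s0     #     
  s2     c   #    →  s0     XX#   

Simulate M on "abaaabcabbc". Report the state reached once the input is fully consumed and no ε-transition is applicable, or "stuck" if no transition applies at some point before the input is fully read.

stuck

(s0, abaaabcabbc, #)
  read a, top #: go to s0, push # → (s0, baaabcabbc, #)
  read b, top #: go to s0, push X# → (s0, aaabcabbc, X#)
  read a, top X: go to s1, push X → (s1, aabcabbc, X#)
  read a, top X: go to s0, push X → (s0, abcabbc, X#)
  read a, top X: go to s1, push X → (s1, bcabbc, X#)
  read b, top X: go to s1, push ε → (s1, cabbc, #)
  read c, top #: go to s0, push X# → (s0, abbc, X#)
  read a, top X: go to s1, push X → (s1, bbc, X#)
  read b, top X: go to s1, push ε → (s1, bc, #)
No transition for (s1, b, top #); M blocks with input bc remaining.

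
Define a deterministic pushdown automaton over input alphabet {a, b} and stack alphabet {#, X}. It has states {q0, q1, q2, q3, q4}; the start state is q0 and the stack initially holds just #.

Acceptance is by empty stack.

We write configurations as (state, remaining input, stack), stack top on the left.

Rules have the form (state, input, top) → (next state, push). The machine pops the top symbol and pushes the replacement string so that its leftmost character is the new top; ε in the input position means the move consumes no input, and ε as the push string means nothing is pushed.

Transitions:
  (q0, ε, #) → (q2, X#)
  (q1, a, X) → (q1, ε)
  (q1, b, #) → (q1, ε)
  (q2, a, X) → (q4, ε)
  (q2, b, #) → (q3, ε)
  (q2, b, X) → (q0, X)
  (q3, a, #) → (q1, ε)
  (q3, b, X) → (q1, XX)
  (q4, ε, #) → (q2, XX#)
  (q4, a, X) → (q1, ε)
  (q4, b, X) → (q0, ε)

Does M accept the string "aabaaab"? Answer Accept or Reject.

(q0, aabaaab, #)
  ε-move, top #: go to q2, push X# → (q2, aabaaab, X#)
  read a, top X: go to q4, push ε → (q4, abaaab, #)
  ε-move, top #: go to q2, push XX# → (q2, abaaab, XX#)
  read a, top X: go to q4, push ε → (q4, baaab, X#)
  read b, top X: go to q0, push ε → (q0, aaab, #)
  ε-move, top #: go to q2, push X# → (q2, aaab, X#)
  read a, top X: go to q4, push ε → (q4, aab, #)
  ε-move, top #: go to q2, push XX# → (q2, aab, XX#)
  read a, top X: go to q4, push ε → (q4, ab, X#)
  read a, top X: go to q1, push ε → (q1, b, #)
  read b, top #: go to q1, push ε → (q1, ε, ε)
All input consumed and the stack is empty.

Accept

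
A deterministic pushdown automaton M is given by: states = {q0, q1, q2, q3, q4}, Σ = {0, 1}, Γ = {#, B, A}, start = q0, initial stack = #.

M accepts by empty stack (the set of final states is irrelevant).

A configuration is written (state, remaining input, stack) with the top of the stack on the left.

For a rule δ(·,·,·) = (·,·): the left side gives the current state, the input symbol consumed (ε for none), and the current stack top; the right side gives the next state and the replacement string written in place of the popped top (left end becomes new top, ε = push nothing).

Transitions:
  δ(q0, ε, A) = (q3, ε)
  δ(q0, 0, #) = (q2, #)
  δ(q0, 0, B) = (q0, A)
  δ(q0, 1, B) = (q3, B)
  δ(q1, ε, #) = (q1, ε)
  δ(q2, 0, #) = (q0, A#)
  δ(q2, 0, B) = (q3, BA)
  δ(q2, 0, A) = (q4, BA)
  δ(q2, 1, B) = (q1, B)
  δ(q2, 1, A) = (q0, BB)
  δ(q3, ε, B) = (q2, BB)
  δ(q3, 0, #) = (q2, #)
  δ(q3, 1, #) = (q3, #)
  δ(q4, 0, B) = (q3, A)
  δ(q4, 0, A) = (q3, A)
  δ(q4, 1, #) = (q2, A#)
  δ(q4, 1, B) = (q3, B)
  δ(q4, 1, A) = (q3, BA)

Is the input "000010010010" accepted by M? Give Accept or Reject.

(q0, 000010010010, #)
  read 0, top #: go to q2, push # → (q2, 00010010010, #)
  read 0, top #: go to q0, push A# → (q0, 0010010010, A#)
  ε-move, top A: go to q3, push ε → (q3, 0010010010, #)
  read 0, top #: go to q2, push # → (q2, 010010010, #)
  read 0, top #: go to q0, push A# → (q0, 10010010, A#)
  ε-move, top A: go to q3, push ε → (q3, 10010010, #)
  read 1, top #: go to q3, push # → (q3, 0010010, #)
  read 0, top #: go to q2, push # → (q2, 010010, #)
  read 0, top #: go to q0, push A# → (q0, 10010, A#)
  ε-move, top A: go to q3, push ε → (q3, 10010, #)
  read 1, top #: go to q3, push # → (q3, 0010, #)
  read 0, top #: go to q2, push # → (q2, 010, #)
  read 0, top #: go to q0, push A# → (q0, 10, A#)
  ε-move, top A: go to q3, push ε → (q3, 10, #)
  read 1, top #: go to q3, push # → (q3, 0, #)
  read 0, top #: go to q2, push # → (q2, ε, #)
All input consumed; stack is #, not empty, and no further ε-move applies.

Reject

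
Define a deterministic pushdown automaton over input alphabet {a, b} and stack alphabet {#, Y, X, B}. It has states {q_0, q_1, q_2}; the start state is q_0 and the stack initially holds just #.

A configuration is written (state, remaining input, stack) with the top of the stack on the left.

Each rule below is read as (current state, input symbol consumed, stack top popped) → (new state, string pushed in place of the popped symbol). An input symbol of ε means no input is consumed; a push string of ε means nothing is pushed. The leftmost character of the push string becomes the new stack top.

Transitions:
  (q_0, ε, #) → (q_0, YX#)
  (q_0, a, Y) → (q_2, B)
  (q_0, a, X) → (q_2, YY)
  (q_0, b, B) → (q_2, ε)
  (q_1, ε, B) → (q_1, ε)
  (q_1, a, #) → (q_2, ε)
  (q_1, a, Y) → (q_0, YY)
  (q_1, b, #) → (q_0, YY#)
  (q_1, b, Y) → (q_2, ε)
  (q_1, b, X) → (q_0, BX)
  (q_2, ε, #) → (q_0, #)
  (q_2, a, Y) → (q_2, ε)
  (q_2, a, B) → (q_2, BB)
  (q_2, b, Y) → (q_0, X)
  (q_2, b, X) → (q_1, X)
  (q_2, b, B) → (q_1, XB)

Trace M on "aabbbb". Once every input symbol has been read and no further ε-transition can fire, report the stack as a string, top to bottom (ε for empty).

XBBX#

(q_0, aabbbb, #) ⊢ (q_0, aabbbb, YX#) ⊢ (q_2, abbbb, BX#) ⊢ (q_2, bbbb, BBX#) ⊢ (q_1, bbb, XBBX#) ⊢ (q_0, bb, BXBBX#) ⊢ (q_2, b, XBBX#) ⊢ (q_1, ε, XBBX#)
All input consumed in state q_1 with stack XBBX#.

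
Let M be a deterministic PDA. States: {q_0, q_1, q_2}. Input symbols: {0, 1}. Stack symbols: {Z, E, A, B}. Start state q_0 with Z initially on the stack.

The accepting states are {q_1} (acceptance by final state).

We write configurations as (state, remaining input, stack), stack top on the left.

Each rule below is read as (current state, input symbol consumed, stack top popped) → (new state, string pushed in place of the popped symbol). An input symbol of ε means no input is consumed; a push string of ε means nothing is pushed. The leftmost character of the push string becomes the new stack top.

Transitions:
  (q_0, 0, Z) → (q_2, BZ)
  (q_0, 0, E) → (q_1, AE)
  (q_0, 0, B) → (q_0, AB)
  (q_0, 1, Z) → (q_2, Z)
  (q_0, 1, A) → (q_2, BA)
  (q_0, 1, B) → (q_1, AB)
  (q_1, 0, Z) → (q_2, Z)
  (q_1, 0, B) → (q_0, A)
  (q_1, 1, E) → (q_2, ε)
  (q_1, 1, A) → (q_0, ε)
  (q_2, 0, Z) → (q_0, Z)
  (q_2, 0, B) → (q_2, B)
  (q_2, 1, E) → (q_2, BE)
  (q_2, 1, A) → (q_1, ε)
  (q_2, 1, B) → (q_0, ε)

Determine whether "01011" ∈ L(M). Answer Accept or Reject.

Reject

(q_0, 01011, Z) ⊢ (q_2, 1011, BZ) ⊢ (q_0, 011, Z) ⊢ (q_2, 11, BZ) ⊢ (q_0, 1, Z) ⊢ (q_2, ε, Z)
All input consumed; state q_2 ∉ F and no further ε-move applies.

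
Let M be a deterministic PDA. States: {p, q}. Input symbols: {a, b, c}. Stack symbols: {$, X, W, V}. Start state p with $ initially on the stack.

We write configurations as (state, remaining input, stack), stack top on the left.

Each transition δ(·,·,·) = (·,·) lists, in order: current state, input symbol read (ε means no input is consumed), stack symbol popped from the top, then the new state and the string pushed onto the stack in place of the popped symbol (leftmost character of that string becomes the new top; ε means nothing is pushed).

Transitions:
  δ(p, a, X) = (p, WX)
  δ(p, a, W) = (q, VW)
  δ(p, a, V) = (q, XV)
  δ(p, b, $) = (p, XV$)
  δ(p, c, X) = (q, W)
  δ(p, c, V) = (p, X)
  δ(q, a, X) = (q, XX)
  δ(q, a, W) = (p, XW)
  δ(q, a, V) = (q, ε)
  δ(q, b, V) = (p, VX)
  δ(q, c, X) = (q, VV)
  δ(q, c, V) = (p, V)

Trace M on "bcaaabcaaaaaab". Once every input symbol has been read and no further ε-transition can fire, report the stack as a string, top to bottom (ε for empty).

(p, bcaaabcaaaaaab, $) ⊢ (p, caaabcaaaaaab, XV$) ⊢ (q, aaabcaaaaaab, WV$) ⊢ (p, aabcaaaaaab, XWV$) ⊢ (p, abcaaaaaab, WXWV$) ⊢ (q, bcaaaaaab, VWXWV$) ⊢ (p, caaaaaab, VXWXWV$) ⊢ (p, aaaaaab, XXWXWV$) ⊢ (p, aaaaab, WXXWXWV$) ⊢ (q, aaaab, VWXXWXWV$) ⊢ (q, aaab, WXXWXWV$) ⊢ (p, aab, XWXXWXWV$) ⊢ (p, ab, WXWXXWXWV$) ⊢ (q, b, VWXWXXWXWV$) ⊢ (p, ε, VXWXWXXWXWV$)
All input consumed in state p with stack VXWXWXXWXWV$.

VXWXWXXWXWV$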